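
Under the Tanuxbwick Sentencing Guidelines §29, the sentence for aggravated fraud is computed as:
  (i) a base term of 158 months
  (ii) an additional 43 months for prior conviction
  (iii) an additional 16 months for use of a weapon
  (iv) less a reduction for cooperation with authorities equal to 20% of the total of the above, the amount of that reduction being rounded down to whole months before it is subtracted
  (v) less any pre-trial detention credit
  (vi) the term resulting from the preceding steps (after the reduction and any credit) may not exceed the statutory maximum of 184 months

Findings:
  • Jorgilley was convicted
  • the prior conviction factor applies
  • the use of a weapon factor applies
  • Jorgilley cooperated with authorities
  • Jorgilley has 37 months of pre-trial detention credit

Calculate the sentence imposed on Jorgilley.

137 months

Prior conviction enhancement: +43 months
Use of a weapon enhancement: +16 months
Adjusted term: 158 months + 43 months + 16 months = 217 months
Cooperation with authorities reduction: 20% of 217 months = 43 months (rounded down)
After reduction: 217 − 43 = 174 months
Less pre-trial detention credit: 174 months − 37 months = 137 months
Cap at 184 months: 137 months is within the cap, no reduction.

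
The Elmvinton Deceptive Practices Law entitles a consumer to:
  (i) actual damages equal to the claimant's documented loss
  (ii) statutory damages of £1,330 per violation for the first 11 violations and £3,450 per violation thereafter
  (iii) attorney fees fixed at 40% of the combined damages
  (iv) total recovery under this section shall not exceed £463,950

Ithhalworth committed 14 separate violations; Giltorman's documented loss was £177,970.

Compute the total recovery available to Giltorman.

£284,130

First 11 violations: 11 × £1,330 = £14,630
Remaining violations: (14 − 11) × £3,450 = £10,350
Statutory damages: £14,630 + £10,350 = £24,980
Combined damages: £177,970 + £24,980 = £202,950
Attorney fees: 40% of £202,950 = £81,180
Total before cap: £202,950 + £81,180 = £284,130
Cap at £463,950: £284,130 is within the cap, no reduction.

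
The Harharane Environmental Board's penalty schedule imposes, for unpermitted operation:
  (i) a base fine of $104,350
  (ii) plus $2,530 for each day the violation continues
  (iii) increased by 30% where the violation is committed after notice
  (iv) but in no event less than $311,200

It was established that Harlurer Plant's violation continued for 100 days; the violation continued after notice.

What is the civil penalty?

Per-day component: 100 × $2,530 = $253,000
Base plus per-day: $104,350 + $253,000 = $357,350
Enhancement: 30% of $357,350 = $107,205
Enhanced fine: $357,350 + $107,205 = $464,555
Minimum $311,200: $464,555 meets the minimum, no increase.

$464,555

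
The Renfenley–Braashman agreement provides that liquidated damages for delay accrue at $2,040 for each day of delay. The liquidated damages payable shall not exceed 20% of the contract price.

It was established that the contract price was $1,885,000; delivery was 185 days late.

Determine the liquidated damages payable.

$377,000

Per-day damages: 185 × $2,040 = $377,400
Cap: 20% of $1,885,000 = $377,000
Cap at $377,000: $377,400 exceeds the cap → $377,000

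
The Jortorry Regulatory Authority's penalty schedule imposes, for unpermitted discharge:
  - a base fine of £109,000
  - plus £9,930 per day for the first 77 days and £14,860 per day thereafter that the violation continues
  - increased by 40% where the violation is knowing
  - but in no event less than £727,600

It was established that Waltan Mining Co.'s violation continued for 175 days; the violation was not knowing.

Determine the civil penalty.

£2,329,890

First 77 days: 77 × £9,930 = £764,610
Remaining days: (175 − 77) × £14,860 = £1,456,280
Per-day component: £764,610 + £1,456,280 = £2,220,890
Base plus per-day: £109,000 + £2,220,890 = £2,329,890
The violation was not knowing: no 40% increase.
Minimum £727,600: £2,329,890 meets the minimum, no increase.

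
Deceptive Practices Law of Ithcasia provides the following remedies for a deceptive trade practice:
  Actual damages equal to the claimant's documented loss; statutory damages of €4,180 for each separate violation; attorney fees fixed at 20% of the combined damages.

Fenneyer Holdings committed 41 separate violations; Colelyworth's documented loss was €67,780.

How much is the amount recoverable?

Statutory damages: 41 × €4,180 = €171,380
Combined damages: €67,780 + €171,380 = €239,160
Attorney fees: 20% of €239,160 = €47,832
Total recovery: €239,160 + €47,832 = €286,992

Total recovery: €286,992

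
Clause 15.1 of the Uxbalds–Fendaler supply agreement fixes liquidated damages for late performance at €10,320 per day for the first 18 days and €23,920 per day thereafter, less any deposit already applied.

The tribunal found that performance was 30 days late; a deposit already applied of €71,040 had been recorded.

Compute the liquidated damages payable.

First 18 days: 18 × €10,320 = €185,760
Remaining days: (30 − 18) × €23,920 = €287,040
Accrued per-day damages: €185,760 + €287,040 = €472,800
Less deposit already applied: €472,800 − €71,040 = €401,760

€401,760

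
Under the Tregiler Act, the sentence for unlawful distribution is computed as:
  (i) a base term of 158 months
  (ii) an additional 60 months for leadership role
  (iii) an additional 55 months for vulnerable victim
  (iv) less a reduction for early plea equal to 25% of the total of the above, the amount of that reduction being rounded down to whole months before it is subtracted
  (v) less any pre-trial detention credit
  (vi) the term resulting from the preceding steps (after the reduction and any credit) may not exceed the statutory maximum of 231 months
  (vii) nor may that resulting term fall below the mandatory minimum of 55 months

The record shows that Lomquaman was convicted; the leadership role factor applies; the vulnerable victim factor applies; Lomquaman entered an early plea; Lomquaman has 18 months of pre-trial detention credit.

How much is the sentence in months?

187 months

Leadership role enhancement: +60 months
Vulnerable victim enhancement: +55 months
Adjusted term: 158 months + 60 months + 55 months = 273 months
Early plea reduction: 25% of 273 months = 68 months (rounded down)
After reduction: 273 − 68 = 205 months
Less pre-trial detention credit: 205 months − 18 months = 187 months
Cap at 231 months: 187 months is within the cap, no reduction.
Minimum 55 months: 187 months meets the minimum, no increase.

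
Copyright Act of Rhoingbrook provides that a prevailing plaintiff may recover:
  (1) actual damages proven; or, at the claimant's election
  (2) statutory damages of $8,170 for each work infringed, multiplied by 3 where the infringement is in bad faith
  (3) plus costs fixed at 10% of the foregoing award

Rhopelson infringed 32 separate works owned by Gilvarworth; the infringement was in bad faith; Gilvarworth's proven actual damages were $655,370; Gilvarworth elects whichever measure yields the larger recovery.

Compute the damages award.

Statutory damages: 32 × $8,170 = $261,440
Trebled: 3 × $261,440 = $784,320
Greater of actual damages ($655,370) or enhanced statutory damages ($784,320): $784,320
Costs: 10% of $784,320 = $78,432
Award plus costs: $784,320 + $78,432 = $862,752

$862,752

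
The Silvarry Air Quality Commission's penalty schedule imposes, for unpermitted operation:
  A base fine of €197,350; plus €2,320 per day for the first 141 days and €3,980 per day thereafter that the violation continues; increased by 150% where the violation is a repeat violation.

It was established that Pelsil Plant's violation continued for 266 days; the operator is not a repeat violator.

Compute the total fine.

First 141 days: 141 × €2,320 = €327,120
Remaining days: (266 − 141) × €3,980 = €497,500
Per-day component: €327,120 + €497,500 = €824,620
Base plus per-day: €197,350 + €824,620 = €1,021,970
The operator is not a repeat violator: no 150% increase.

Civil penalty: €1,021,970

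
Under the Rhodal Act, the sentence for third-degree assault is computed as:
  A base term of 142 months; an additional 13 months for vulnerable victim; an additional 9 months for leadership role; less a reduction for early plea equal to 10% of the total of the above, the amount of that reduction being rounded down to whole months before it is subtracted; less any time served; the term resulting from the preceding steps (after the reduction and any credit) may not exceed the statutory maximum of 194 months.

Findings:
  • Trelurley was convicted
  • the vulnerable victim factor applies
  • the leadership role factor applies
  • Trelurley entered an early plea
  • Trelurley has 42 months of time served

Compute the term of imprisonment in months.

Vulnerable victim enhancement: +13 months
Leadership role enhancement: +9 months
Adjusted term: 142 months + 13 months + 9 months = 164 months
Early plea reduction: 10% of 164 months = 16 months (rounded down)
After reduction: 164 − 16 = 148 months
Less time served: 148 months − 42 months = 106 months
Cap at 194 months: 106 months is within the cap, no reduction.

106 months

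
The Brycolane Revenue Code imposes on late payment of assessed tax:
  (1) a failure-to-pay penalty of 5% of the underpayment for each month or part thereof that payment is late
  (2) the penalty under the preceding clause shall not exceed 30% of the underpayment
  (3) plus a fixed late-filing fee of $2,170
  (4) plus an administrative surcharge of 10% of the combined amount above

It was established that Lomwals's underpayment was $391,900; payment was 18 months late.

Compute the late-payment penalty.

Penalty: $131,714

Accrued rate: 5% × 18 = 90%, capped at 30% → 30%
Failure-to-pay penalty: 30% of $391,900 = $117,570
Penalty before surcharge: $117,570 + $2,170 = $119,740
Administrative surcharge: 10% of $119,740 = $11,974
Total penalty: $119,740 + $11,974 = $131,714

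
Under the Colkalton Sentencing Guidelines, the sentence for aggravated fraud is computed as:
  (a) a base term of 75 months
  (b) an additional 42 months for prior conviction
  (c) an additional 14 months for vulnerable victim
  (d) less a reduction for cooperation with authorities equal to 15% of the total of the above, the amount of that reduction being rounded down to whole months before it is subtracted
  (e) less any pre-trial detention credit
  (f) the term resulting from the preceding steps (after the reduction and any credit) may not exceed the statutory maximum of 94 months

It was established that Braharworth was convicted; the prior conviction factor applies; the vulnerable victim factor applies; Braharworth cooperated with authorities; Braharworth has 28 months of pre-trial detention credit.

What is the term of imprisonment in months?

84 months

Prior conviction enhancement: +42 months
Vulnerable victim enhancement: +14 months
Adjusted term: 75 months + 42 months + 14 months = 131 months
Cooperation with authorities reduction: 15% of 131 months = 19 months (rounded down)
After reduction: 131 − 19 = 112 months
Less pre-trial detention credit: 112 months − 28 months = 84 months
Cap at 94 months: 84 months is within the cap, no reduction.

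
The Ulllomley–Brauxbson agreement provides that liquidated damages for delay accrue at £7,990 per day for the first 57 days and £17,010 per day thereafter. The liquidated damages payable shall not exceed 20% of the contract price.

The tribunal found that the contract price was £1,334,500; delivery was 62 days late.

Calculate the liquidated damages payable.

First 57 days: 57 × £7,990 = £455,430
Remaining days: (62 − 57) × £17,010 = £85,050
Accrued per-day damages: £455,430 + £85,050 = £540,480
Cap: 20% of £1,334,500 = £266,900
Cap at £266,900: £540,480 exceeds the cap → £266,900

£266,900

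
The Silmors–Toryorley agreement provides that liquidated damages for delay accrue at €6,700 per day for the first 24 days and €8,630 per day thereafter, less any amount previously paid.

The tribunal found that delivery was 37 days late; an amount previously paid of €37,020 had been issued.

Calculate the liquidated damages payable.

€235,970

First 24 days: 24 × €6,700 = €160,800
Remaining days: (37 − 24) × €8,630 = €112,190
Accrued per-day damages: €160,800 + €112,190 = €272,990
Less amount previously paid: €272,990 − €37,020 = €235,970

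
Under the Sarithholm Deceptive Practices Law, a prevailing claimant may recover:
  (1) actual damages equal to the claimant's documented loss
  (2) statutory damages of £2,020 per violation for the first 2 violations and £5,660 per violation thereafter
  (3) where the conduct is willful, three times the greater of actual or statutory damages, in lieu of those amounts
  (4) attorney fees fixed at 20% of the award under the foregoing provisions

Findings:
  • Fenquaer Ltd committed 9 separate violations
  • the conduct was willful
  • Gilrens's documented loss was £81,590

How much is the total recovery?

First 2 violations: 2 × £2,020 = £4,040
Remaining violations: (9 − 2) × £5,660 = £39,620
Statutory damages: £4,040 + £39,620 = £43,660
Greater of actual damages (£81,590) or statutory damages (£43,660): £81,590
Trebled: 3 × £81,590 = £244,770
Attorney fees: 20% of £244,770 = £48,954
Total recovery: £244,770 + £48,954 = £293,724

Total recovery: £293,724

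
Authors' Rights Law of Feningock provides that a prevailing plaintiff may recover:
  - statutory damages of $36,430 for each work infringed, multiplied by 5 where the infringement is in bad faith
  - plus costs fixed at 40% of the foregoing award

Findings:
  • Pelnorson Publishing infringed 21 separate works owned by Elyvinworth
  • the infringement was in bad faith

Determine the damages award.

$5,355,210

Statutory damages: 21 × $36,430 = $765,030
Multiplied by 5: 5 × $765,030 = $3,825,150
Costs: 40% of $3,825,150 = $1,530,060
Award plus costs: $3,825,150 + $1,530,060 = $5,355,210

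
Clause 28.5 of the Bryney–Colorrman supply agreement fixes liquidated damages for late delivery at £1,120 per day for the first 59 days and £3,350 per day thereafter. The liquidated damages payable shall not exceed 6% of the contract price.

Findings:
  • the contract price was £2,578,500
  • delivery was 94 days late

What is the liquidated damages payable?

£154,710

First 59 days: 59 × £1,120 = £66,080
Remaining days: (94 − 59) × £3,350 = £117,250
Accrued per-day damages: £66,080 + £117,250 = £183,330
Cap: 6% of £2,578,500 = £154,710
Cap at £154,710: £183,330 exceeds the cap → £154,710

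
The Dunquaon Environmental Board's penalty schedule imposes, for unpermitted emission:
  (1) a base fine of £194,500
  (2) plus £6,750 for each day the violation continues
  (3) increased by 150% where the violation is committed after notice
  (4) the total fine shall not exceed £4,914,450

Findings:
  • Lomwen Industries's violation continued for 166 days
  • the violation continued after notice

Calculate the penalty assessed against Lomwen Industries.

£3,287,500

Per-day component: 166 × £6,750 = £1,120,500
Base plus per-day: £194,500 + £1,120,500 = £1,315,000
Enhancement: 150% of £1,315,000 = £1,972,500
Enhanced fine: £1,315,000 + £1,972,500 = £3,287,500
Cap at £4,914,450: £3,287,500 is within the cap, no reduction.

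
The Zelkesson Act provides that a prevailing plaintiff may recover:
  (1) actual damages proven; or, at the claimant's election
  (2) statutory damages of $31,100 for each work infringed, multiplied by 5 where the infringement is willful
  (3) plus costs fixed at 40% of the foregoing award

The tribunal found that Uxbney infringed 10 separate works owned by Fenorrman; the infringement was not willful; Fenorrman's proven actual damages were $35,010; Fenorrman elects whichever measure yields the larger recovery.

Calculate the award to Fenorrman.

$435,400

Statutory damages: 10 × $31,100 = $311,000
Infringement not willful: no ×5 enhancement.
Greater of actual damages ($35,010) or statutory damages ($311,000): $311,000
Costs: 40% of $311,000 = $124,400
Award plus costs: $311,000 + $124,400 = $435,400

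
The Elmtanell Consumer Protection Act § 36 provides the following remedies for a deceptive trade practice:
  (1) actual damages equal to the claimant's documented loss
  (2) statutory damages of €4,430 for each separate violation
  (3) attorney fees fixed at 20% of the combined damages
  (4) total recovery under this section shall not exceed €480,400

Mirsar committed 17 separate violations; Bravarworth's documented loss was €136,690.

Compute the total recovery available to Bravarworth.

€254,400

Statutory damages: 17 × €4,430 = €75,310
Combined damages: €136,690 + €75,310 = €212,000
Attorney fees: 20% of €212,000 = €42,400
Total before cap: €212,000 + €42,400 = €254,400
Cap at €480,400: €254,400 is within the cap, no reduction.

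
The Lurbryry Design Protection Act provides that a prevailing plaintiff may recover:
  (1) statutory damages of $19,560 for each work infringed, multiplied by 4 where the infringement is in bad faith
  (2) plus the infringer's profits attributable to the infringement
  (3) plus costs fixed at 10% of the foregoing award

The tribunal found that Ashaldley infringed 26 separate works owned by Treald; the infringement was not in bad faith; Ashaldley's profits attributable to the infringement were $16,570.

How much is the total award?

$577,643

Statutory damages: 26 × $19,560 = $508,560
Infringement not in bad faith: no ×4 enhancement.
Combined award: $508,560 + $16,570 = $525,130
Costs: 10% of $525,130 = $52,513
Award plus costs: $525,130 + $52,513 = $577,643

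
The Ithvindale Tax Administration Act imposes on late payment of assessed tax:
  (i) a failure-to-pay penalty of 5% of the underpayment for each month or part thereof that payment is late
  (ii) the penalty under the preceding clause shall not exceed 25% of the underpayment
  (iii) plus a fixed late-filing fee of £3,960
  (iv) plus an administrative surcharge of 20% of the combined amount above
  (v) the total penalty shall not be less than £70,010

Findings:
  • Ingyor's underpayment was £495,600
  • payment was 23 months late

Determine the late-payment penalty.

Accrued rate: 5% × 23 = 115%, capped at 25% → 25%
Failure-to-pay penalty: 25% of £495,600 = £123,900
Penalty before surcharge: £123,900 + £3,960 = £127,860
Administrative surcharge: 20% of £127,860 = £25,572
Total penalty: £127,860 + £25,572 = £153,432
Minimum £70,010: £153,432 meets the minimum, no increase.

£153,432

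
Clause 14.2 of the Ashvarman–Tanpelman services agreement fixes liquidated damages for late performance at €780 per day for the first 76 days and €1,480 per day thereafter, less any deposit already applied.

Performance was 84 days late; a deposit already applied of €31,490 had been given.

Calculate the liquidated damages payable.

€39,630

First 76 days: 76 × €780 = €59,280
Remaining days: (84 − 76) × €1,480 = €11,840
Accrued per-day damages: €59,280 + €11,840 = €71,120
Less deposit already applied: €71,120 − €31,490 = €39,630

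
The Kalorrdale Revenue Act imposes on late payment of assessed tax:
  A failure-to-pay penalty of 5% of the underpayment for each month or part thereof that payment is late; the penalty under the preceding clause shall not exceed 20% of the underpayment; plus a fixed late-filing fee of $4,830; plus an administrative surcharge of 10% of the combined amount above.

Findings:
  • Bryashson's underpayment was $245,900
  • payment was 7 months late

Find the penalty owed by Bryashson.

Accrued rate: 5% × 7 = 35%, capped at 20% → 20%
Failure-to-pay penalty: 20% of $245,900 = $49,180
Penalty before surcharge: $49,180 + $4,830 = $54,010
Administrative surcharge: 10% of $54,010 = $5,401
Total penalty: $54,010 + $5,401 = $59,411

$59,411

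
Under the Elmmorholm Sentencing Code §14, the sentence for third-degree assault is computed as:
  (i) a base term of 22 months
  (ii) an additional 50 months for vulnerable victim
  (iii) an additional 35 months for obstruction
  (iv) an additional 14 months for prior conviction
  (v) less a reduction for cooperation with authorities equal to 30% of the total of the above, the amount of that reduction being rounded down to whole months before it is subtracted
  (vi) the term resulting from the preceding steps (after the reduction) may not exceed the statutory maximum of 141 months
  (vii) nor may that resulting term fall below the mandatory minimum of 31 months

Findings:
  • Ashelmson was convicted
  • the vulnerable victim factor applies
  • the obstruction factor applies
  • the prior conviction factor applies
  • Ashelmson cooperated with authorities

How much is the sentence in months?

Sentence: 85 months

Vulnerable victim enhancement: +50 months
Obstruction enhancement: +35 months
Prior conviction enhancement: +14 months
Adjusted term: 22 months + 50 months + 35 months + 14 months = 121 months
Cooperation with authorities reduction: 30% of 121 months = 36 months (rounded down)
After reduction: 121 − 36 = 85 months
Cap at 141 months: 85 months is within the cap, no reduction.
Minimum 31 months: 85 months meets the minimum, no increase.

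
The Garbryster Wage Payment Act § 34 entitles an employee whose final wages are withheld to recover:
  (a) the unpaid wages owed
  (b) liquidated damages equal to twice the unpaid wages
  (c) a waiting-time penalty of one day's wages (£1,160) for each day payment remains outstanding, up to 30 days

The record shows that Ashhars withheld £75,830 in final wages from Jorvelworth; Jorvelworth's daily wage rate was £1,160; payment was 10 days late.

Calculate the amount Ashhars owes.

Doubled: 2 × £75,830 = £151,660
Penalty days: min(10, 30) = 10
Waiting-time penalty: 10 × £1,160 = £11,600
Total award: £75,830 + £151,660 + £11,600 = £239,090

£239,090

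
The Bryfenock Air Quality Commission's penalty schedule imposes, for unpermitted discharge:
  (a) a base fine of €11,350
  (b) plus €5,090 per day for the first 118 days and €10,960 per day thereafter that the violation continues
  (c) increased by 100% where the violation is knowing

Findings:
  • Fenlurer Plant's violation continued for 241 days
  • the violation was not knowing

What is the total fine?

€1,960,050

First 118 days: 118 × €5,090 = €600,620
Remaining days: (241 − 118) × €10,960 = €1,348,080
Per-day component: €600,620 + €1,348,080 = €1,948,700
Base plus per-day: €11,350 + €1,948,700 = €1,960,050
The violation was not knowing: no 100% increase.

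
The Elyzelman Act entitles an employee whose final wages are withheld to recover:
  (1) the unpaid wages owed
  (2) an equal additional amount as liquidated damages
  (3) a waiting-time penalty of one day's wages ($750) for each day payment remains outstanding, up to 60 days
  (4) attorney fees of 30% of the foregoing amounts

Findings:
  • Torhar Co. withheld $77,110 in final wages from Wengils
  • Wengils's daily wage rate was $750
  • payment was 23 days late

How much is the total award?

Total award: $222,911

Liquidated damages (equal amount): $77,110
Penalty days: min(23, 60) = 23
Waiting-time penalty: 23 × $750 = $17,250
Subtotal: $77,110 + $77,110 + $17,250 = $171,470
Attorney fees: 30% of $171,470 = $51,441
Total award: $171,470 + $51,441 = $222,911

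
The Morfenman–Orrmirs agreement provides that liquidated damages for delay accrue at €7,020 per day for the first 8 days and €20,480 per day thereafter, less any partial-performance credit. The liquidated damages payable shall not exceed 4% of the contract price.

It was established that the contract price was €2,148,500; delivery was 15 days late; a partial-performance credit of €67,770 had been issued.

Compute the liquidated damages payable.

€85,940

First 8 days: 8 × €7,020 = €56,160
Remaining days: (15 − 8) × €20,480 = €143,360
Accrued per-day damages: €56,160 + €143,360 = €199,520
Less partial-performance credit: €199,520 − €67,770 = €131,750
Cap: 4% of €2,148,500 = €85,940
Cap at €85,940: €131,750 exceeds the cap → €85,940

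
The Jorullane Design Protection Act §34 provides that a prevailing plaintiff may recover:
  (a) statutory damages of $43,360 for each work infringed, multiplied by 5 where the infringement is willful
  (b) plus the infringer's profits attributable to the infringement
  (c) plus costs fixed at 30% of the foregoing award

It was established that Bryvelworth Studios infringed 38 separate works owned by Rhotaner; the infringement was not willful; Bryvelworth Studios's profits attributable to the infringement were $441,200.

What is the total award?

Statutory damages: 38 × $43,360 = $1,647,680
Infringement not willful: no ×5 enhancement.
Combined award: $1,647,680 + $441,200 = $2,088,880
Costs: 30% of $2,088,880 = $626,664
Award plus costs: $2,088,880 + $626,664 = $2,715,544

$2,715,544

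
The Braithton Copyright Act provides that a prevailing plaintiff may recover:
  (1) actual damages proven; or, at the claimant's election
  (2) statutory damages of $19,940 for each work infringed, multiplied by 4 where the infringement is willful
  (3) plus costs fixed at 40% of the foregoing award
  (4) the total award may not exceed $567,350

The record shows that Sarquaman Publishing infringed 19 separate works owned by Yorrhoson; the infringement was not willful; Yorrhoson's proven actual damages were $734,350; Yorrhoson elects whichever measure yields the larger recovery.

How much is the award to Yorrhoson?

Statutory damages: 19 × $19,940 = $378,860
Infringement not willful: no ×4 enhancement.
Greater of actual damages ($734,350) or statutory damages ($378,860): $734,350
Costs: 40% of $734,350 = $293,740
Award plus costs: $734,350 + $293,740 = $1,028,090
Cap at $567,350: $1,028,090 exceeds the cap → $567,350

$567,350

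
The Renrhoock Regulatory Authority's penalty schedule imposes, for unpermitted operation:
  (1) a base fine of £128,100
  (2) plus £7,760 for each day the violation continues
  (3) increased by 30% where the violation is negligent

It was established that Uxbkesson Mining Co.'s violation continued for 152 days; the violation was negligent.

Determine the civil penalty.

Per-day component: 152 × £7,760 = £1,179,520
Base plus per-day: £128,100 + £1,179,520 = £1,307,620
Enhancement: 30% of £1,307,620 = £392,286
Enhanced fine: £1,307,620 + £392,286 = £1,699,906

Civil penalty: £1,699,906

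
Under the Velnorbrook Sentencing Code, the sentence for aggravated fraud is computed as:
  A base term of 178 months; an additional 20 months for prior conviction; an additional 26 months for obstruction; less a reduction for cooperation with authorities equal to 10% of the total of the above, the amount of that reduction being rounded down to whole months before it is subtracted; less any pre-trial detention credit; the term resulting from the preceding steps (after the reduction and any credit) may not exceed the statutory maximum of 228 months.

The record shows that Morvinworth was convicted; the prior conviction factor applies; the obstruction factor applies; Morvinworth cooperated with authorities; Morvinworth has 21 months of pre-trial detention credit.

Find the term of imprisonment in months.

Prior conviction enhancement: +20 months
Obstruction enhancement: +26 months
Adjusted term: 178 months + 20 months + 26 months = 224 months
Cooperation with authorities reduction: 10% of 224 months = 22 months (rounded down)
After reduction: 224 − 22 = 202 months
Less pre-trial detention credit: 202 months − 21 months = 181 months
Cap at 228 months: 181 months is within the cap, no reduction.

181 months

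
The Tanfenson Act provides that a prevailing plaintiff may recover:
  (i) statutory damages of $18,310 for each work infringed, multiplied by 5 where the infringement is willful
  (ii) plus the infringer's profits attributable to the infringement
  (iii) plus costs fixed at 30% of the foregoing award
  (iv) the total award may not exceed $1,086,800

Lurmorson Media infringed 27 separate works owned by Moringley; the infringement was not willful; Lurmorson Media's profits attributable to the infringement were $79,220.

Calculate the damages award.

Statutory damages: 27 × $18,310 = $494,370
Infringement not willful: no ×5 enhancement.
Combined award: $494,370 + $79,220 = $573,590
Costs: 30% of $573,590 = $172,077
Award plus costs: $573,590 + $172,077 = $745,667
Cap at $1,086,800: $745,667 is within the cap, no reduction.

$745,667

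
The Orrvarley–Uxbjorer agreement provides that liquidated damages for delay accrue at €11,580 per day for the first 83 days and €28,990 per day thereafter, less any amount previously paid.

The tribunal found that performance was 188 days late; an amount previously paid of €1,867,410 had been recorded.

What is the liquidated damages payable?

€2,137,680

First 83 days: 83 × €11,580 = €961,140
Remaining days: (188 − 83) × €28,990 = €3,043,950
Accrued per-day damages: €961,140 + €3,043,950 = €4,005,090
Less amount previously paid: €4,005,090 − €1,867,410 = €2,137,680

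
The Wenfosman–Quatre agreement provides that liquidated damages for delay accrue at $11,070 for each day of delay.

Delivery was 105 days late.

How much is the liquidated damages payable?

Per-day damages: 105 × $11,070 = $1,162,350

$1,162,350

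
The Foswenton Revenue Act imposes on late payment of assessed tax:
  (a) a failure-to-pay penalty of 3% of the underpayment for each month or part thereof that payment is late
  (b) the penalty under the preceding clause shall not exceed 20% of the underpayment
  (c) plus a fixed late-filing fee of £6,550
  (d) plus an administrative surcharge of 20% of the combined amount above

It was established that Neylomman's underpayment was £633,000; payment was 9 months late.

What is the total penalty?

Accrued rate: 3% × 9 = 27%, capped at 20% → 20%
Failure-to-pay penalty: 20% of £633,000 = £126,600
Penalty before surcharge: £126,600 + £6,550 = £133,150
Administrative surcharge: 20% of £133,150 = £26,630
Total penalty: £133,150 + £26,630 = £159,780

Penalty: £159,780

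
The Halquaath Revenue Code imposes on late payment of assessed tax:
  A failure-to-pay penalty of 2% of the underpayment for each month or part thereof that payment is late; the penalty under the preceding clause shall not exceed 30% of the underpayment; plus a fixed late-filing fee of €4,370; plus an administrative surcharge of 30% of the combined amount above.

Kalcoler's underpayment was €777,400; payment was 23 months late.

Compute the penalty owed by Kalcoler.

€308,867

Accrued rate: 2% × 23 = 46%, capped at 30% → 30%
Failure-to-pay penalty: 30% of €777,400 = €233,220
Penalty before surcharge: €233,220 + €4,370 = €237,590
Administrative surcharge: 30% of €237,590 = €71,277
Total penalty: €237,590 + €71,277 = €308,867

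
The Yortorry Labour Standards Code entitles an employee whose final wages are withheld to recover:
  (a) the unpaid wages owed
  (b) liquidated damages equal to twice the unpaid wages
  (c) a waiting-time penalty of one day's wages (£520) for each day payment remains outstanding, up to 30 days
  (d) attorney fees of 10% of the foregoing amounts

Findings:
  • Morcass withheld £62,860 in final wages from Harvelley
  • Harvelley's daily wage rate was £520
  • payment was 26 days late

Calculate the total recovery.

Total award: £222,310

Doubled: 2 × £62,860 = £125,720
Penalty days: min(26, 30) = 26
Waiting-time penalty: 26 × £520 = £13,520
Subtotal: £62,860 + £125,720 + £13,520 = £202,100
Attorney fees: 10% of £202,100 = £20,210
Total award: £202,100 + £20,210 = £222,310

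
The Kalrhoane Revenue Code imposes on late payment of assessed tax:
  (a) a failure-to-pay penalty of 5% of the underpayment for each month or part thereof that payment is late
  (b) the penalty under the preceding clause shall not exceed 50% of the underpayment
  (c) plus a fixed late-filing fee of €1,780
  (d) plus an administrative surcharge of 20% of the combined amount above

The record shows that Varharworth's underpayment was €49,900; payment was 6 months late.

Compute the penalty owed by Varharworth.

Accrued rate: 5% × 6 = 30%, capped at 50% → 30%
Failure-to-pay penalty: 30% of €49,900 = €14,970
Penalty before surcharge: €14,970 + €1,780 = €16,750
Administrative surcharge: 20% of €16,750 = €3,350
Total penalty: €16,750 + €3,350 = €20,100

€20,100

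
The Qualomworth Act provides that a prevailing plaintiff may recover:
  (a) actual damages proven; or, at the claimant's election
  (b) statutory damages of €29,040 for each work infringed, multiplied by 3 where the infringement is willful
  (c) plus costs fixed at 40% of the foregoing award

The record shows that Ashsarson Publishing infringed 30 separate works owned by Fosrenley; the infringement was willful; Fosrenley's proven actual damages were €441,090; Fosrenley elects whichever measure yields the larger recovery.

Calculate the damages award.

Statutory damages: 30 × €29,040 = €871,200
Trebled: 3 × €871,200 = €2,613,600
Greater of actual damages (€441,090) or enhanced statutory damages (€2,613,600): €2,613,600
Costs: 40% of €2,613,600 = €1,045,440
Award plus costs: €2,613,600 + €1,045,440 = €3,659,040

€3,659,040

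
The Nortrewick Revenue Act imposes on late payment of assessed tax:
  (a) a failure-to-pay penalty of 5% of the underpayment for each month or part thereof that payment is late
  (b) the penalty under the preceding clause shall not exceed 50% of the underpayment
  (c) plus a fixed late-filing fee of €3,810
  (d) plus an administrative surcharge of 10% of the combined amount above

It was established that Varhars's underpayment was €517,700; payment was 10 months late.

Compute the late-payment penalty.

Penalty: €288,926

Accrued rate: 5% × 10 = 50%, capped at 50% → 50%
Failure-to-pay penalty: 50% of €517,700 = €258,850
Penalty before surcharge: €258,850 + €3,810 = €262,660
Administrative surcharge: 10% of €262,660 = €26,266
Total penalty: €262,660 + €26,266 = €288,926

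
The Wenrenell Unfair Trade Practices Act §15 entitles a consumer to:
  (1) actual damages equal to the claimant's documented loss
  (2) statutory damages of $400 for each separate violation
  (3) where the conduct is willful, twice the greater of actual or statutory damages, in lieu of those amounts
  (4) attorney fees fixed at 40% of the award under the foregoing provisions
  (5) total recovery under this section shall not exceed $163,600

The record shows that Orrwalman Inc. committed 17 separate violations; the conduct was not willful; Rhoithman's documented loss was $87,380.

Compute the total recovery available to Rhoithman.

Statutory damages: 17 × $400 = $6,800
Conduct not willful: the in-lieu enhancement does not apply.
Actual plus statutory damages: $87,380 + $6,800 = $94,180
Attorney fees: 40% of $94,180 = $37,672
Total before cap: $94,180 + $37,672 = $131,852
Cap at $163,600: $131,852 is within the cap, no reduction.

$131,852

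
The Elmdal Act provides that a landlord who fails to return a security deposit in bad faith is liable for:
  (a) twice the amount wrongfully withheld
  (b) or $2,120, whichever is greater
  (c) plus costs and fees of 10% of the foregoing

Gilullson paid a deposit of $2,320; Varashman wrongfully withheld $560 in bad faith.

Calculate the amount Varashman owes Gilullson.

$2,332

Doubled: 2 × $560 = $1,120
Minimum $2,120: $1,120 is below the minimum → $2,120
Costs and fees: 10% of $2,120 = $212
Total recovery: $2,120 + $212 = $2,332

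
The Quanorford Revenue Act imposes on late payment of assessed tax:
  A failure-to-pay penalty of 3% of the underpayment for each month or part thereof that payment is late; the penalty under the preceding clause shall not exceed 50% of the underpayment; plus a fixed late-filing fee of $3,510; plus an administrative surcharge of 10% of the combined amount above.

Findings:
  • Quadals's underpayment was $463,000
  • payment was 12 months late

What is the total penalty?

Accrued rate: 3% × 12 = 36%, capped at 50% → 36%
Failure-to-pay penalty: 36% of $463,000 = $166,680
Penalty before surcharge: $166,680 + $3,510 = $170,190
Administrative surcharge: 10% of $170,190 = $17,019
Total penalty: $170,190 + $17,019 = $187,209

$187,209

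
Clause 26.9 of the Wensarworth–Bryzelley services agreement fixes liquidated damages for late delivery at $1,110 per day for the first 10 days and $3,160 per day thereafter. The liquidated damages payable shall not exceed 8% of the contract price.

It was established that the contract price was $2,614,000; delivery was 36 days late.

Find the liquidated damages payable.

First 10 days: 10 × $1,110 = $11,100
Remaining days: (36 − 10) × $3,160 = $82,160
Accrued per-day damages: $11,100 + $82,160 = $93,260
Cap: 8% of $2,614,000 = $209,120
Cap at $209,120: $93,260 is within the cap, no reduction.

$93,260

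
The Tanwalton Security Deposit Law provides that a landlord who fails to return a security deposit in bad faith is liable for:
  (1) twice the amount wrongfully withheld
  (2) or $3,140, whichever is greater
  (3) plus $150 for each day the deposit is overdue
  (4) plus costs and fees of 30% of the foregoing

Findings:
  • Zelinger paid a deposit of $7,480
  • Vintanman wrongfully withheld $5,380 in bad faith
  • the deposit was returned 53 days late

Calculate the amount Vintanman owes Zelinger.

Doubled: 2 × $5,380 = $10,760
Minimum $3,140: $10,760 meets the minimum, no increase.
Late-return penalty: 53 × $150 = $7,950
Damages plus late penalty: $10,760 + $7,950 = $18,710
Costs and fees: 30% of $18,710 = $5,613
Total recovery: $18,710 + $5,613 = $24,323

$24,323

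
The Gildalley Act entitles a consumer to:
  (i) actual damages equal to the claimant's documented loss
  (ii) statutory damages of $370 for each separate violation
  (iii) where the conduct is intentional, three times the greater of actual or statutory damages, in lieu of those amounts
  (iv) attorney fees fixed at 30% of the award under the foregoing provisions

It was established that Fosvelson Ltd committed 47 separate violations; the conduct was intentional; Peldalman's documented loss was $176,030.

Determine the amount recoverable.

$686,517

Statutory damages: 47 × $370 = $17,390
Greater of actual damages ($176,030) or statutory damages ($17,390): $176,030
Trebled: 3 × $176,030 = $528,090
Attorney fees: 30% of $528,090 = $158,427
Total recovery: $528,090 + $158,427 = $686,517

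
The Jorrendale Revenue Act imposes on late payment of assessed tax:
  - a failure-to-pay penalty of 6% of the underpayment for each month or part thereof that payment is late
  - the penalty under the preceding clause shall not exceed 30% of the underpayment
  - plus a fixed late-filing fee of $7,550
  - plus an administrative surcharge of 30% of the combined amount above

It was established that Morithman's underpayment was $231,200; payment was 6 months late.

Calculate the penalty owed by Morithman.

Accrued rate: 6% × 6 = 36%, capped at 30% → 30%
Failure-to-pay penalty: 30% of $231,200 = $69,360
Penalty before surcharge: $69,360 + $7,550 = $76,910
Administrative surcharge: 30% of $76,910 = $23,073
Total penalty: $76,910 + $23,073 = $99,983

$99,983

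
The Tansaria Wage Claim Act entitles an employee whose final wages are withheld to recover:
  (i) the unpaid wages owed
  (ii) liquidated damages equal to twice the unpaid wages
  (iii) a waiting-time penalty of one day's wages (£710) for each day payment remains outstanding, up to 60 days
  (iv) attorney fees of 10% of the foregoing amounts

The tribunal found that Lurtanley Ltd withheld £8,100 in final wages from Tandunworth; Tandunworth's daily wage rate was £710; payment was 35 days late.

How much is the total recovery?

Doubled: 2 × £8,100 = £16,200
Penalty days: min(35, 60) = 35
Waiting-time penalty: 35 × £710 = £24,850
Subtotal: £8,100 + £16,200 + £24,850 = £49,150
Attorney fees: 10% of £49,150 = £4,915
Total award: £49,150 + £4,915 = £54,065

Total award: £54,065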